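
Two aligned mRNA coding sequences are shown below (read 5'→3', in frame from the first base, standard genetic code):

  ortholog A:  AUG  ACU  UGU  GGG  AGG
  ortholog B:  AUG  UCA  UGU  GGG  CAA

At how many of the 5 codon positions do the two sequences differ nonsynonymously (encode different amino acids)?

2

Codon 1: AUG Met / AUG Met — identical.
Codon 2: ACU Thr / UCA Ser — nonsynonymous.
Codon 3: UGU Cys / UGU Cys — identical.
Codon 4: GGG Gly / GGG Gly — identical.
Codon 5: AGG Arg / CAA Gln — nonsynonymous.
Nonsynonymous differences: 2.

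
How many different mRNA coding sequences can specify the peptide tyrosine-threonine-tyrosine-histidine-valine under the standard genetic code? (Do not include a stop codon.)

128

Tyr: 2 codons.
Thr: 4 codons.
Tyr: 2 codons.
His: 2 codons.
Val: 4 codons.
2 × 4 × 2 × 2 × 4 = 128.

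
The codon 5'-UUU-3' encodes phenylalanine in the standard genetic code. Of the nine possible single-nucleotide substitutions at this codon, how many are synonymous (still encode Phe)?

Position 1: none → 0 synonymous.
Position 2: none → 0 synonymous.
Position 3: UUC → 1 synonymous.
Total: 0 + 0 + 1 = 1.

1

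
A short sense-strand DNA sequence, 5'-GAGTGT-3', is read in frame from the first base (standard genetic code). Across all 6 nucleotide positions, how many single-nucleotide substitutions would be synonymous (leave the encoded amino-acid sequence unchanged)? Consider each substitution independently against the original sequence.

2

Codon 1 (GAG, Glu): 1 synonymous substitution.
Codon 2 (TGT, Cys): 1 synonymous substitution.
Total: 1 + 1 = 2.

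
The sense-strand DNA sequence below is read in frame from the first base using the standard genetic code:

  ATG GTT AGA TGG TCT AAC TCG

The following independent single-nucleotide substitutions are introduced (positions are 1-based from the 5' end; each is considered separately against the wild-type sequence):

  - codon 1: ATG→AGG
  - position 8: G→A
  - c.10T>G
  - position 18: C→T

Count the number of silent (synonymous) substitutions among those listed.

1

Codon 1: ATG (Met) → AGG (Arg) — missense.
Codon 3: AGA (Arg) → AAA (Lys) — missense.
Codon 4: TGG (Trp) → GGG (Gly) — missense.
Codon 6: AAC (Asn) → AAT (Asn) — synonymous.
Synonymous: 1 of 4.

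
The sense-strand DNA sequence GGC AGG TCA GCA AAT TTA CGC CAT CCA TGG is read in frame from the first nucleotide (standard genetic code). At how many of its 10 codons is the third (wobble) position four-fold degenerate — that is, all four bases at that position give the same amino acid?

5

Codon 1 GGC (Gly): third position 4-fold.
Codon 2 AGG (Arg): third position 2-fold.
Codon 3 TCA (Ser): third position 4-fold.
Codon 4 GCA (Ala): third position 4-fold.
Codon 5 AAT (Asn): third position 2-fold.
Codon 6 TTA (Leu): third position 2-fold.
Codon 7 CGC (Arg): third position 4-fold.
Codon 8 CAT (His): third position 2-fold.
Codon 9 CCA (Pro): third position 4-fold.
Codon 10 TGG (Trp): third position 1-fold.
Four-fold degenerate third positions: 5.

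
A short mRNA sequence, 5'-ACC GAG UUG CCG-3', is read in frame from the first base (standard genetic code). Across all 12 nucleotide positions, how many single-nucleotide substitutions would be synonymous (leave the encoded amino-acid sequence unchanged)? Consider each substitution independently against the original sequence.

9

Codon 1 (ACC, Thr): 3 synonymous substitutions.
Codon 2 (GAG, Glu): 1 synonymous substitution.
Codon 3 (UUG, Leu): 2 synonymous substitutions.
Codon 4 (CCG, Pro): 3 synonymous substitutions.
Total: 3 + 1 + 2 + 3 = 9.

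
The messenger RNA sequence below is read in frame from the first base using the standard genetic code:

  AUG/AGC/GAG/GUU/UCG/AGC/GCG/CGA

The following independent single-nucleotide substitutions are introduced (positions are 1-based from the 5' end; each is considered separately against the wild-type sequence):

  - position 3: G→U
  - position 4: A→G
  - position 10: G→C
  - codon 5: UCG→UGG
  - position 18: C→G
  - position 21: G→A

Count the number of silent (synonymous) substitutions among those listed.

Codon 1: AUG (Met) → AUU (Ile) — missense.
Codon 2: AGC (Ser) → GGC (Gly) — missense.
Codon 4: GUU (Val) → CUU (Leu) — missense.
Codon 5: UCG (Ser) → UGG (Trp) — missense.
Codon 6: AGC (Ser) → AGG (Arg) — missense.
Codon 7: GCG (Ala) → GCA (Ala) — synonymous.
Synonymous: 1 of 6.

1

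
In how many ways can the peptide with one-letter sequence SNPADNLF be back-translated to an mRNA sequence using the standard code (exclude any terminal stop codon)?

Ser: 6 codons.
Asn: 2 codons.
Pro: 4 codons.
Ala: 4 codons.
Asp: 2 codons.
Asn: 2 codons.
Leu: 6 codons.
Phe: 2 codons.
6 × 2 × 4 × 4 × 2 × 2 × 6 × 2 = 9216.

9216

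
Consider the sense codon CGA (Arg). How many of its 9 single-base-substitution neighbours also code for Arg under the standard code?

4

Position 1: AGA → 1 synonymous.
Position 2: none → 0 synonymous.
Position 3: CGT, CGC, CGG → 3 synonymous.
Total: 1 + 0 + 3 = 4.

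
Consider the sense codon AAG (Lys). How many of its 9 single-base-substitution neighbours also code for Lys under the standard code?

1

Position 1: none → 0 synonymous.
Position 2: none → 0 synonymous.
Position 3: AAA → 1 synonymous.
Total: 0 + 0 + 1 = 1.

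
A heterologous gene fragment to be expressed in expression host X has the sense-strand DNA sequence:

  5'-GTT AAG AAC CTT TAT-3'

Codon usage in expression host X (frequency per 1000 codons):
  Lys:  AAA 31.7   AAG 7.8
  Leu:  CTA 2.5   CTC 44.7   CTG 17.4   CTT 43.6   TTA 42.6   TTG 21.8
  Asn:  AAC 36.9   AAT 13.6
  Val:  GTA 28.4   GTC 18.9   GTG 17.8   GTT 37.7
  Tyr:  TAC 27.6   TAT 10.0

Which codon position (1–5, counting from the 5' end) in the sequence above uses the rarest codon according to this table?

2

Codon 1 GTT (Val): 37.7 per 1000.
Codon 2 AAG (Lys): 7.8 per 1000.
Codon 3 AAC (Asn): 36.9 per 1000.
Codon 4 CTT (Leu): 43.6 per 1000.
Codon 5 TAT (Tyr): 10.0 per 1000.
Lowest frequency is 7.8 at codon 2.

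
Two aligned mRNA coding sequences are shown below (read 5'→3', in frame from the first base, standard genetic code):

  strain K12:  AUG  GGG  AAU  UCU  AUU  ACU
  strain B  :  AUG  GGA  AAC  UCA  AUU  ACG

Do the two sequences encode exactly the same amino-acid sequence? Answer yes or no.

Codon 1: AUG Met / AUG Met — identical.
Codon 2: GGG Gly / GGA Gly — synonymous.
Codon 3: AAU Asn / AAC Asn — synonymous.
Codon 4: UCU Ser / UCA Ser — synonymous.
Codon 5: AUU Ile / AUU Ile — identical.
Codon 6: ACU Thr / ACG Thr — synonymous.
Nonsynonymous differences: 0 → same protein.

yes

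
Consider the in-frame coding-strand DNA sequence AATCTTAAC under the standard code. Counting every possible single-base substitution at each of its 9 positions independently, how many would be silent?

Codon 1 (AAT, Asn): 1 synonymous substitution.
Codon 2 (CTT, Leu): 3 synonymous substitutions.
Codon 3 (AAC, Asn): 1 synonymous substitution.
Total: 1 + 3 + 1 = 5.

5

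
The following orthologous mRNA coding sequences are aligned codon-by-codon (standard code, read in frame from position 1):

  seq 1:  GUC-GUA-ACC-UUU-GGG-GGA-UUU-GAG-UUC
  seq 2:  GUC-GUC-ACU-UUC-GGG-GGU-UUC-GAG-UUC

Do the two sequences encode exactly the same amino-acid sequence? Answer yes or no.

Codon 1: GUC Val / GUC Val — identical.
Codon 2: GUA Val / GUC Val — synonymous.
Codon 3: ACC Thr / ACU Thr — synonymous.
Codon 4: UUU Phe / UUC Phe — synonymous.
Codon 5: GGG Gly / GGG Gly — identical.
Codon 6: GGA Gly / GGU Gly — synonymous.
Codon 7: UUU Phe / UUC Phe — synonymous.
Codon 8: GAG Glu / GAG Glu — identical.
Codon 9: UUC Phe / UUC Phe — identical.
Nonsynonymous differences: 0 → same protein.

yes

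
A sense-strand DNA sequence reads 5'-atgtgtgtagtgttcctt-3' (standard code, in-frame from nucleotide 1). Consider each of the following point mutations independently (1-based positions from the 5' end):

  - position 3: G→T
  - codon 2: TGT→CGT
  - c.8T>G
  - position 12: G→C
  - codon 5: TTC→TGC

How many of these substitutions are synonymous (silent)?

1

Codon 1: ATG (Met) → ATT (Ile) — missense.
Codon 2: TGT (Cys) → CGT (Arg) — missense.
Codon 3: GTA (Val) → GGA (Gly) — missense.
Codon 4: GTG (Val) → GTC (Val) — synonymous.
Codon 5: TTC (Phe) → TGC (Cys) — missense.
Synonymous: 1 of 5.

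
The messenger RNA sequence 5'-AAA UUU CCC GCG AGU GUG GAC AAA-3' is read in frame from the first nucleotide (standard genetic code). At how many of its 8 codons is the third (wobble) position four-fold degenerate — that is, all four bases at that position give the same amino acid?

3

Codon 1 AAA (Lys): third position 2-fold.
Codon 2 UUU (Phe): third position 2-fold.
Codon 3 CCC (Pro): third position 4-fold.
Codon 4 GCG (Ala): third position 4-fold.
Codon 5 AGU (Ser): third position 2-fold.
Codon 6 GUG (Val): third position 4-fold.
Codon 7 GAC (Asp): third position 2-fold.
Codon 8 AAA (Lys): third position 2-fold.
Four-fold degenerate third positions: 3.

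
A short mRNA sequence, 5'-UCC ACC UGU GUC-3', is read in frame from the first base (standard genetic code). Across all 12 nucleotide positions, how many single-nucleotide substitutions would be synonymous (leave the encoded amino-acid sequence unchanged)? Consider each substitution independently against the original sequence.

Codon 1 (UCC, Ser): 3 synonymous substitutions.
Codon 2 (ACC, Thr): 3 synonymous substitutions.
Codon 3 (UGU, Cys): 1 synonymous substitution.
Codon 4 (GUC, Val): 3 synonymous substitutions.
Total: 3 + 3 + 1 + 3 = 10.

10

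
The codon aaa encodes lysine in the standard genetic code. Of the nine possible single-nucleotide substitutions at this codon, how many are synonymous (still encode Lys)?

1

Position 1: none → 0 synonymous.
Position 2: none → 0 synonymous.
Position 3: AAG → 1 synonymous.
Total: 0 + 0 + 1 = 1.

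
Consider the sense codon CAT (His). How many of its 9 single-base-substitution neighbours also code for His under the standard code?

1

Position 1: none → 0 synonymous.
Position 2: none → 0 synonymous.
Position 3: CAC → 1 synonymous.
Total: 0 + 0 + 1 = 1.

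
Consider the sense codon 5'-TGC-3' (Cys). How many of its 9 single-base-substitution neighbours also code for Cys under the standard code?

1

Position 1: none → 0 synonymous.
Position 2: none → 0 synonymous.
Position 3: TGT → 1 synonymous.
Total: 0 + 0 + 1 = 1.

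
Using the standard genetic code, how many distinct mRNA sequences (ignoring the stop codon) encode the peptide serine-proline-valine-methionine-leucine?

576

Ser: 6 codons.
Pro: 4 codons.
Val: 4 codons.
Met: 1 codon.
Leu: 6 codons.
6 × 4 × 4 × 1 × 6 = 576.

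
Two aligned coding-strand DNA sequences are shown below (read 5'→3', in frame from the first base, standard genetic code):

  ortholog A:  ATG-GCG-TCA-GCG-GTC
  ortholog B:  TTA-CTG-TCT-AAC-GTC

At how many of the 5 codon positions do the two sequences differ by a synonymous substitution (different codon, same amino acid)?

1

Codon 1: ATG Met / TTA Leu — nonsynonymous.
Codon 2: GCG Ala / CTG Leu — nonsynonymous.
Codon 3: TCA Ser / TCT Ser — synonymous.
Codon 4: GCG Ala / AAC Asn — nonsynonymous.
Codon 5: GTC Val / GTC Val — identical.
Synonymous differences: 1.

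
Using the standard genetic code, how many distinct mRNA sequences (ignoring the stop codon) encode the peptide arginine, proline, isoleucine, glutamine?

Arg: 6 codons.
Pro: 4 codons.
Ile: 3 codons.
Gln: 2 codons.
6 × 4 × 3 × 2 = 144.

144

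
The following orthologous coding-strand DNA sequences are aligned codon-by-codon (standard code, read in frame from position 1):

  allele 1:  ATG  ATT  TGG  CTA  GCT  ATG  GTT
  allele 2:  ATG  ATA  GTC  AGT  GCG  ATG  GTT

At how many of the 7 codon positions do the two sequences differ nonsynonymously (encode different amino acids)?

Codon 1: ATG Met / ATG Met — identical.
Codon 2: ATT Ile / ATA Ile — synonymous.
Codon 3: TGG Trp / GTC Val — nonsynonymous.
Codon 4: CTA Leu / AGT Ser — nonsynonymous.
Codon 5: GCT Ala / GCG Ala — synonymous.
Codon 6: ATG Met / ATG Met — identical.
Codon 7: GTT Val / GTT Val — identical.
Nonsynonymous differences: 2.

2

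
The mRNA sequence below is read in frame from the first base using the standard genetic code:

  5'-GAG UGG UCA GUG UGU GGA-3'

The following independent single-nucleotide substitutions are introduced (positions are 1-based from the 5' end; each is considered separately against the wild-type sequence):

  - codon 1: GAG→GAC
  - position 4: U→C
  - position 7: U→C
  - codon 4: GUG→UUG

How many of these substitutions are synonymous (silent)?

0

Codon 1: GAG (Glu) → GAC (Asp) — missense.
Codon 2: UGG (Trp) → CGG (Arg) — missense.
Codon 3: UCA (Ser) → CCA (Pro) — missense.
Codon 4: GUG (Val) → UUG (Leu) — missense.
Synonymous: 0 of 4.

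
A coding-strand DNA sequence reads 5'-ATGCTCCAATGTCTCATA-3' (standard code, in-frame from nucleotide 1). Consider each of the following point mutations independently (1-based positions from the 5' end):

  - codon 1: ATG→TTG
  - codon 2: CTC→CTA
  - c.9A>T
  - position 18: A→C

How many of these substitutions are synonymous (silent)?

Codon 1: ATG (Met) → TTG (Leu) — missense.
Codon 2: CTC (Leu) → CTA (Leu) — synonymous.
Codon 3: CAA (Gln) → CAT (His) — missense.
Codon 6: ATA (Ile) → ATC (Ile) — synonymous.
Synonymous: 2 of 4.

2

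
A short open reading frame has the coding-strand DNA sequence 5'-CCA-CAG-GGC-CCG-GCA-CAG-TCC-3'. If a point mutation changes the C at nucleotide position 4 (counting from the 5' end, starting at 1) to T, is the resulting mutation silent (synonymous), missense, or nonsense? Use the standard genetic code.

Position 4 falls in codon 2: CAG → Gln.
After the substitution the codon is TAG → Stop.
The new codon is a stop codon, so this is a nonsense mutation.

nonsense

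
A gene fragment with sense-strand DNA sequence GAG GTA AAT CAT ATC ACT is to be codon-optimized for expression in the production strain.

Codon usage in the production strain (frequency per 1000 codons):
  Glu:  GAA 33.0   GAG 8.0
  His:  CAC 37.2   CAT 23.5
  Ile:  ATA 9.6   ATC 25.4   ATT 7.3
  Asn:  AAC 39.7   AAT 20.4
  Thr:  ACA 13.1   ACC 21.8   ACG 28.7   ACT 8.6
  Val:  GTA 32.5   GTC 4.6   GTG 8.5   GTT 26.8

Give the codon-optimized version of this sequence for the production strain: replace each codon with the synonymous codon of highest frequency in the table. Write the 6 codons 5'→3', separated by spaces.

GAA GTA AAC CAC ATC ACG

Codon 1 (Glu): best is GAA at 33.0.
Codon 2 (Val): best is GTA at 32.5.
Codon 3 (Asn): best is AAC at 39.7.
Codon 4 (His): best is CAC at 37.2.
Codon 5 (Ile): best is ATC at 25.4.
Codon 6 (Thr): best is ACG at 28.7.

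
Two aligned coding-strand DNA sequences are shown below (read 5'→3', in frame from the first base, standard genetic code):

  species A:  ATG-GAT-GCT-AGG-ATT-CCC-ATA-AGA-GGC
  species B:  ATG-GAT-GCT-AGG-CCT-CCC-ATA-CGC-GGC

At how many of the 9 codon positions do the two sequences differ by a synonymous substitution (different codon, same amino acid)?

1

Codon 1: ATG Met / ATG Met — identical.
Codon 2: GAT Asp / GAT Asp — identical.
Codon 3: GCT Ala / GCT Ala — identical.
Codon 4: AGG Arg / AGG Arg — identical.
Codon 5: ATT Ile / CCT Pro — nonsynonymous.
Codon 6: CCC Pro / CCC Pro — identical.
Codon 7: ATA Ile / ATA Ile — identical.
Codon 8: AGA Arg / CGC Arg — synonymous.
Codon 9: GGC Gly / GGC Gly — identical.
Synonymous differences: 1.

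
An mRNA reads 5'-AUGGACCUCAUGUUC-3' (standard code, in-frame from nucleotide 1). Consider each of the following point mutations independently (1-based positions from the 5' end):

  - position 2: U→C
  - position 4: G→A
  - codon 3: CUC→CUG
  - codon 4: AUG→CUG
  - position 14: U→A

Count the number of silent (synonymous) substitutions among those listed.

Codon 1: AUG (Met) → ACG (Thr) — missense.
Codon 2: GAC (Asp) → AAC (Asn) — missense.
Codon 3: CUC (Leu) → CUG (Leu) — synonymous.
Codon 4: AUG (Met) → CUG (Leu) — missense.
Codon 5: UUC (Phe) → UAC (Tyr) — missense.
Synonymous: 1 of 5.

1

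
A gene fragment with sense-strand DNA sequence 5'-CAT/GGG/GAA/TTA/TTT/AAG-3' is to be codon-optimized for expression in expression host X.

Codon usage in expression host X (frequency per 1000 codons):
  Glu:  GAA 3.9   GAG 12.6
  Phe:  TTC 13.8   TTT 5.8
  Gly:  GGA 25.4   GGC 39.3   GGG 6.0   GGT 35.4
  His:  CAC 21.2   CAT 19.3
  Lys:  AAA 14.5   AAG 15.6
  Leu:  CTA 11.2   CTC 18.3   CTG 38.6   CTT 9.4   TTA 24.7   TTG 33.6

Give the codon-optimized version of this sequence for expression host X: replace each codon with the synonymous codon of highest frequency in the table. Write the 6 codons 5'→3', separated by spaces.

Codon 1 (His): best is CAC at 21.2.
Codon 2 (Gly): best is GGC at 39.3.
Codon 3 (Glu): best is GAG at 12.6.
Codon 4 (Leu): best is CTG at 38.6.
Codon 5 (Phe): best is TTC at 13.8.
Codon 6 (Lys): best is AAG at 15.6.

CAC GGC GAG CTG TTC AAG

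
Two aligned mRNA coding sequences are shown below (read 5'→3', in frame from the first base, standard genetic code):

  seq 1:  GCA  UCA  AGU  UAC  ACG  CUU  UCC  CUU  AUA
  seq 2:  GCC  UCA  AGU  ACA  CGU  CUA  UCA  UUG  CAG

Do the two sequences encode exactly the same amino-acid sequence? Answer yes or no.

no

Codon 1: GCA Ala / GCC Ala — synonymous.
Codon 2: UCA Ser / UCA Ser — identical.
Codon 3: AGU Ser / AGU Ser — identical.
Codon 4: UAC Tyr / ACA Thr — nonsynonymous.
Codon 5: ACG Thr / CGU Arg — nonsynonymous.
Codon 6: CUU Leu / CUA Leu — synonymous.
Codon 7: UCC Ser / UCA Ser — synonymous.
Codon 8: CUU Leu / UUG Leu — synonymous.
Codon 9: AUA Ile / CAG Gln — nonsynonymous.
Nonsynonymous differences: 3 → different protein.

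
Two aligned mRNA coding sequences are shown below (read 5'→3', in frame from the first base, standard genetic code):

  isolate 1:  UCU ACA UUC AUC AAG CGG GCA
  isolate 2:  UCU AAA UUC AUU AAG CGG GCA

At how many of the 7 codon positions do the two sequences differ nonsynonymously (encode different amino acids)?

Codon 1: UCU Ser / UCU Ser — identical.
Codon 2: ACA Thr / AAA Lys — nonsynonymous.
Codon 3: UUC Phe / UUC Phe — identical.
Codon 4: AUC Ile / AUU Ile — synonymous.
Codon 5: AAG Lys / AAG Lys — identical.
Codon 6: CGG Arg / CGG Arg — identical.
Codon 7: GCA Ala / GCA Ala — identical.
Nonsynonymous differences: 1.

1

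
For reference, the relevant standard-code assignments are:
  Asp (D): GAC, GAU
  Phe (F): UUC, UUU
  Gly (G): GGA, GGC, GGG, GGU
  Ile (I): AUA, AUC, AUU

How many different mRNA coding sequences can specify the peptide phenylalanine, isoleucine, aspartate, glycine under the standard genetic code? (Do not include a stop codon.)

48

Phe: 2 codons.
Ile: 3 codons.
Asp: 2 codons.
Gly: 4 codons.
2 × 3 × 2 × 4 = 48.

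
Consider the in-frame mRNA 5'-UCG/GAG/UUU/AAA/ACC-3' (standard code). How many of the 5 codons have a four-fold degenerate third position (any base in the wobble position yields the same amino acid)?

Codon 1 UCG (Ser): third position 4-fold.
Codon 2 GAG (Glu): third position 2-fold.
Codon 3 UUU (Phe): third position 2-fold.
Codon 4 AAA (Lys): third position 2-fold.
Codon 5 ACC (Thr): third position 4-fold.
Four-fold degenerate third positions: 2.

2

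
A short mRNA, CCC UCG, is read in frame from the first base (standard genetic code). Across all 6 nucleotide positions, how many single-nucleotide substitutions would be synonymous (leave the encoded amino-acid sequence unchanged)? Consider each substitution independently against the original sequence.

6

Codon 1 (CCC, Pro): 3 synonymous substitutions.
Codon 2 (UCG, Ser): 3 synonymous substitutions.
Total: 3 + 3 = 6.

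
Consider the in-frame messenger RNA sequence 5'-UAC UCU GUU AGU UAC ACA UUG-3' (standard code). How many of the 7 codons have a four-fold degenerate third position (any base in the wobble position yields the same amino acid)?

3

Codon 1 UAC (Tyr): third position 2-fold.
Codon 2 UCU (Ser): third position 4-fold.
Codon 3 GUU (Val): third position 4-fold.
Codon 4 AGU (Ser): third position 2-fold.
Codon 5 UAC (Tyr): third position 2-fold.
Codon 6 ACA (Thr): third position 4-fold.
Codon 7 UUG (Leu): third position 2-fold.
Four-fold degenerate third positions: 3.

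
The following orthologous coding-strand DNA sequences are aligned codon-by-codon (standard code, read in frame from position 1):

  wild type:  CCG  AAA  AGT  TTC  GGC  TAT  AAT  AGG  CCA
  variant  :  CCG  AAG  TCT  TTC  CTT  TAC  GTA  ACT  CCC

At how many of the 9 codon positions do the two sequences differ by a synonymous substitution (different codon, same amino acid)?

4

Codon 1: CCG Pro / CCG Pro — identical.
Codon 2: AAA Lys / AAG Lys — synonymous.
Codon 3: AGT Ser / TCT Ser — synonymous.
Codon 4: TTC Phe / TTC Phe — identical.
Codon 5: GGC Gly / CTT Leu — nonsynonymous.
Codon 6: TAT Tyr / TAC Tyr — synonymous.
Codon 7: AAT Asn / GTA Val — nonsynonymous.
Codon 8: AGG Arg / ACT Thr — nonsynonymous.
Codon 9: CCA Pro / CCC Pro — synonymous.
Synonymous differences: 4.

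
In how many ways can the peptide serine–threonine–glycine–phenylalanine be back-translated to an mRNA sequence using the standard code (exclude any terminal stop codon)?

192

Ser: 6 codons.
Thr: 4 codons.
Gly: 4 codons.
Phe: 2 codons.
6 × 4 × 4 × 2 = 192.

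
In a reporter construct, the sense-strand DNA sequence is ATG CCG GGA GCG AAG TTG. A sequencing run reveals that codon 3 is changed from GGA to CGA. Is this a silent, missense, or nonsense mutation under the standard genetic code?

Position 7 falls in codon 3: GGA → Gly.
After the substitution the codon is CGA → Arg.
Gly ≠ Arg, so this is a missense mutation.

missense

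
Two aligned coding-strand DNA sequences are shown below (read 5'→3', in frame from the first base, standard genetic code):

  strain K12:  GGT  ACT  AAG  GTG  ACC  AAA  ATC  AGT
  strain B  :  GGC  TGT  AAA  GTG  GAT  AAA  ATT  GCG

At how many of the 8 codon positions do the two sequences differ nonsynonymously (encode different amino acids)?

3

Codon 1: GGT Gly / GGC Gly — synonymous.
Codon 2: ACT Thr / TGT Cys — nonsynonymous.
Codon 3: AAG Lys / AAA Lys — synonymous.
Codon 4: GTG Val / GTG Val — identical.
Codon 5: ACC Thr / GAT Asp — nonsynonymous.
Codon 6: AAA Lys / AAA Lys — identical.
Codon 7: ATC Ile / ATT Ile — synonymous.
Codon 8: AGT Ser / GCG Ala — nonsynonymous.
Nonsynonymous differences: 3.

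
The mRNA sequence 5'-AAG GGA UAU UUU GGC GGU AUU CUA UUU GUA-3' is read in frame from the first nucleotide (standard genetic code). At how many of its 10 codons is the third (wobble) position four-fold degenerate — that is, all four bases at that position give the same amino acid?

5

Codon 1 AAG (Lys): third position 2-fold.
Codon 2 GGA (Gly): third position 4-fold.
Codon 3 UAU (Tyr): third position 2-fold.
Codon 4 UUU (Phe): third position 2-fold.
Codon 5 GGC (Gly): third position 4-fold.
Codon 6 GGU (Gly): third position 4-fold.
Codon 7 AUU (Ile): third position 3-fold.
Codon 8 CUA (Leu): third position 4-fold.
Codon 9 UUU (Phe): third position 2-fold.
Codon 10 GUA (Val): third position 4-fold.
Four-fold degenerate third positions: 5.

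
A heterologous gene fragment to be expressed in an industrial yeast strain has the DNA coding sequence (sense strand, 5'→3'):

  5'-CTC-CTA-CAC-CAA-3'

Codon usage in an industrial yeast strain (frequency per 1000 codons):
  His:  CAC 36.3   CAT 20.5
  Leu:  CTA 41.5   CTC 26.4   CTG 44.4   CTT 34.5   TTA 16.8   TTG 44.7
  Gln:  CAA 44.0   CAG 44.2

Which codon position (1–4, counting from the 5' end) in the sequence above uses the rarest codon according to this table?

Codon 1 CTC (Leu): 26.4 per 1000.
Codon 2 CTA (Leu): 41.5 per 1000.
Codon 3 CAC (His): 36.3 per 1000.
Codon 4 CAA (Gln): 44.0 per 1000.
Lowest frequency is 26.4 at codon 1.

1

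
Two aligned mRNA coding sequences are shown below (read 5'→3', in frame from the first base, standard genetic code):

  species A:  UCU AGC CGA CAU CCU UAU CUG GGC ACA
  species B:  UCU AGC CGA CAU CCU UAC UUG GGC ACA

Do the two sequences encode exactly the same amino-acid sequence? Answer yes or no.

Codon 1: UCU Ser / UCU Ser — identical.
Codon 2: AGC Ser / AGC Ser — identical.
Codon 3: CGA Arg / CGA Arg — identical.
Codon 4: CAU His / CAU His — identical.
Codon 5: CCU Pro / CCU Pro — identical.
Codon 6: UAU Tyr / UAC Tyr — synonymous.
Codon 7: CUG Leu / UUG Leu — synonymous.
Codon 8: GGC Gly / GGC Gly — identical.
Codon 9: ACA Thr / ACA Thr — identical.
Nonsynonymous differences: 0 → same protein.

yes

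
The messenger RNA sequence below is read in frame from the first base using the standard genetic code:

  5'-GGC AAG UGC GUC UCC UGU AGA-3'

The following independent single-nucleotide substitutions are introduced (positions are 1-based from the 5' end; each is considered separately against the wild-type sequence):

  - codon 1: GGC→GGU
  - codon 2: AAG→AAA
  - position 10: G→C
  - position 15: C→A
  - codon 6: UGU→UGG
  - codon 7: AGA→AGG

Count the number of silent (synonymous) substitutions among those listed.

Codon 1: GGC (Gly) → GGU (Gly) — synonymous.
Codon 2: AAG (Lys) → AAA (Lys) — synonymous.
Codon 4: GUC (Val) → CUC (Leu) — missense.
Codon 5: UCC (Ser) → UCA (Ser) — synonymous.
Codon 6: UGU (Cys) → UGG (Trp) — missense.
Codon 7: AGA (Arg) → AGG (Arg) — synonymous.
Synonymous: 4 of 6.

4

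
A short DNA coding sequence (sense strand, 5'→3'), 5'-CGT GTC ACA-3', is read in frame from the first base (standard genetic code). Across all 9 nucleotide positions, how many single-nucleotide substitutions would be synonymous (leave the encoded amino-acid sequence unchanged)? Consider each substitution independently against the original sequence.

9

Codon 1 (CGT, Arg): 3 synonymous substitutions.
Codon 2 (GTC, Val): 3 synonymous substitutions.
Codon 3 (ACA, Thr): 3 synonymous substitutions.
Total: 3 + 3 + 3 = 9.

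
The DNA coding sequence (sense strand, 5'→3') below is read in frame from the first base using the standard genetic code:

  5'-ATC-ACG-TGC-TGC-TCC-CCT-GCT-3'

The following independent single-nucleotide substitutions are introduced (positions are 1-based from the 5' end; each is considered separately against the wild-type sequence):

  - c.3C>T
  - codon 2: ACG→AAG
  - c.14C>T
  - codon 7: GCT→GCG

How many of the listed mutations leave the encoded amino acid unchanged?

Codon 1: ATC (Ile) → ATT (Ile) — synonymous.
Codon 2: ACG (Thr) → AAG (Lys) — missense.
Codon 5: TCC (Ser) → TTC (Phe) — missense.
Codon 7: GCT (Ala) → GCG (Ala) — synonymous.
Synonymous: 2 of 4.

2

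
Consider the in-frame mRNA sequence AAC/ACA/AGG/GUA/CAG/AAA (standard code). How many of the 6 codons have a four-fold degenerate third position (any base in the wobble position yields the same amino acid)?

Codon 1 AAC (Asn): third position 2-fold.
Codon 2 ACA (Thr): third position 4-fold.
Codon 3 AGG (Arg): third position 2-fold.
Codon 4 GUA (Val): third position 4-fold.
Codon 5 CAG (Gln): third position 2-fold.
Codon 6 AAA (Lys): third position 2-fold.
Four-fold degenerate third positions: 2.

2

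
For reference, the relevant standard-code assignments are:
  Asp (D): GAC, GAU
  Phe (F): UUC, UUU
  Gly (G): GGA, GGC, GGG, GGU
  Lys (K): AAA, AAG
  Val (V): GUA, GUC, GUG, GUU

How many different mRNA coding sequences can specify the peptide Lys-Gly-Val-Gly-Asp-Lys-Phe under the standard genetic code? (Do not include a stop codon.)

1024

Lys: 2 codons.
Gly: 4 codons.
Val: 4 codons.
Gly: 4 codons.
Asp: 2 codons.
Lys: 2 codons.
Phe: 2 codons.
2 × 4 × 4 × 4 × 2 × 2 × 2 = 1024.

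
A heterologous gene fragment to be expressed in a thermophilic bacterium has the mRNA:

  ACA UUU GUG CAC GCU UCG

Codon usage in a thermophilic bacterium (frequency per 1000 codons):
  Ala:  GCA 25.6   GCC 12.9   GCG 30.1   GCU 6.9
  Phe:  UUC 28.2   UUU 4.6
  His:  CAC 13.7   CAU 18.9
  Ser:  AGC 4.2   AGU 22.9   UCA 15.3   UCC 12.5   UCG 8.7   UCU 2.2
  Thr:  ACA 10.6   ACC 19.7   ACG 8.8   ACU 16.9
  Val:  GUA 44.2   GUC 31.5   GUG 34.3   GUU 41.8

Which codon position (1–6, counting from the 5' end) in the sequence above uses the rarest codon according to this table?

2

Codon 1 ACA (Thr): 10.6 per 1000.
Codon 2 UUU (Phe): 4.6 per 1000.
Codon 3 GUG (Val): 34.3 per 1000.
Codon 4 CAC (His): 13.7 per 1000.
Codon 5 GCU (Ala): 6.9 per 1000.
Codon 6 UCG (Ser): 8.7 per 1000.
Lowest frequency is 4.6 at codon 2.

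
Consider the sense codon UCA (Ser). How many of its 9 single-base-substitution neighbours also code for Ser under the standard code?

3

Position 1: none → 0 synonymous.
Position 2: none → 0 synonymous.
Position 3: UCU, UCC, UCG → 3 synonymous.
Total: 0 + 0 + 3 = 3.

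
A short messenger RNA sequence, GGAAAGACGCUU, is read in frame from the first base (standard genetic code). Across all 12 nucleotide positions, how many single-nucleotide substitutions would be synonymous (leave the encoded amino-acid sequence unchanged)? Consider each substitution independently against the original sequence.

Codon 1 (GGA, Gly): 3 synonymous substitutions.
Codon 2 (AAG, Lys): 1 synonymous substitution.
Codon 3 (ACG, Thr): 3 synonymous substitutions.
Codon 4 (CUU, Leu): 3 synonymous substitutions.
Total: 3 + 1 + 3 + 3 = 10.

10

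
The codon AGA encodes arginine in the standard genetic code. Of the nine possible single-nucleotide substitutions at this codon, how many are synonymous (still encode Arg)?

2

Position 1: CGA → 1 synonymous.
Position 2: none → 0 synonymous.
Position 3: AGG → 1 synonymous.
Total: 1 + 0 + 1 = 2.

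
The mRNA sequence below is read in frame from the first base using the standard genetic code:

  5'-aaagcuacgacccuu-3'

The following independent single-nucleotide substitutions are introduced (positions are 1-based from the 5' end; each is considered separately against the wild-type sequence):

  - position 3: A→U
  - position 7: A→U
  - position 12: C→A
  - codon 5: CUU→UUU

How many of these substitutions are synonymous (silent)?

1

Codon 1: AAA (Lys) → AAU (Asn) — missense.
Codon 3: ACG (Thr) → UCG (Ser) — missense.
Codon 4: ACC (Thr) → ACA (Thr) — synonymous.
Codon 5: CUU (Leu) → UUU (Phe) — missense.
Synonymous: 1 of 4.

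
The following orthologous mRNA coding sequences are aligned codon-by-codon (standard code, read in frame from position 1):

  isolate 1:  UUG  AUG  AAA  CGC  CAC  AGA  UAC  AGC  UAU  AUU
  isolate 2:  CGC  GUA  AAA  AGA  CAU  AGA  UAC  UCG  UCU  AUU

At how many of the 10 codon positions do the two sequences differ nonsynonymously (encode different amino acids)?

3

Codon 1: UUG Leu / CGC Arg — nonsynonymous.
Codon 2: AUG Met / GUA Val — nonsynonymous.
Codon 3: AAA Lys / AAA Lys — identical.
Codon 4: CGC Arg / AGA Arg — synonymous.
Codon 5: CAC His / CAU His — synonymous.
Codon 6: AGA Arg / AGA Arg — identical.
Codon 7: UAC Tyr / UAC Tyr — identical.
Codon 8: AGC Ser / UCG Ser — synonymous.
Codon 9: UAU Tyr / UCU Ser — nonsynonymous.
Codon 10: AUU Ile / AUU Ile — identical.
Nonsynonymous differences: 3.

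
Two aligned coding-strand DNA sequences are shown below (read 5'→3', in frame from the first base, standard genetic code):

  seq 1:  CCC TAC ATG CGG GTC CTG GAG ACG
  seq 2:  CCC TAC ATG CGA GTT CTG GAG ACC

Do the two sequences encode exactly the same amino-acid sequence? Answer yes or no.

yes

Codon 1: CCC Pro / CCC Pro — identical.
Codon 2: TAC Tyr / TAC Tyr — identical.
Codon 3: ATG Met / ATG Met — identical.
Codon 4: CGG Arg / CGA Arg — synonymous.
Codon 5: GTC Val / GTT Val — synonymous.
Codon 6: CTG Leu / CTG Leu — identical.
Codon 7: GAG Glu / GAG Glu — identical.
Codon 8: ACG Thr / ACC Thr — synonymous.
Nonsynonymous differences: 0 → same protein.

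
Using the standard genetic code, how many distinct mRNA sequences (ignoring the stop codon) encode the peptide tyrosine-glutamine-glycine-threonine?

64

Tyr: 2 codons.
Gln: 2 codons.
Gly: 4 codons.
Thr: 4 codons.
2 × 2 × 4 × 4 = 64.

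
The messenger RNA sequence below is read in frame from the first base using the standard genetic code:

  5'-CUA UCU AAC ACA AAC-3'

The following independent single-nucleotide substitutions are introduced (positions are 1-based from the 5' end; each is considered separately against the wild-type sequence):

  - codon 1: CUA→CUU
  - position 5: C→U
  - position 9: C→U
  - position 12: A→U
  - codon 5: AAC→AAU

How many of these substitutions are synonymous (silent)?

4

Codon 1: CUA (Leu) → CUU (Leu) — synonymous.
Codon 2: UCU (Ser) → UUU (Phe) — missense.
Codon 3: AAC (Asn) → AAU (Asn) — synonymous.
Codon 4: ACA (Thr) → ACU (Thr) — synonymous.
Codon 5: AAC (Asn) → AAU (Asn) — synonymous.
Synonymous: 4 of 5.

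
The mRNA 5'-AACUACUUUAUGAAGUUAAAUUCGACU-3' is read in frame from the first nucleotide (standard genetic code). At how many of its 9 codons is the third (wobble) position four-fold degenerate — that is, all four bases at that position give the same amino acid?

Codon 1 AAC (Asn): third position 2-fold.
Codon 2 UAC (Tyr): third position 2-fold.
Codon 3 UUU (Phe): third position 2-fold.
Codon 4 AUG (Met): third position 1-fold.
Codon 5 AAG (Lys): third position 2-fold.
Codon 6 UUA (Leu): third position 2-fold.
Codon 7 AAU (Asn): third position 2-fold.
Codon 8 UCG (Ser): third position 4-fold.
Codon 9 ACU (Thr): third position 4-fold.
Four-fold degenerate third positions: 2.

2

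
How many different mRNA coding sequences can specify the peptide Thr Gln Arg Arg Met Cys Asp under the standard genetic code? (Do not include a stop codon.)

Thr: 4 codons.
Gln: 2 codons.
Arg: 6 codons.
Arg: 6 codons.
Met: 1 codon.
Cys: 2 codons.
Asp: 2 codons.
4 × 2 × 6 × 6 × 1 × 2 × 2 = 1152.

1152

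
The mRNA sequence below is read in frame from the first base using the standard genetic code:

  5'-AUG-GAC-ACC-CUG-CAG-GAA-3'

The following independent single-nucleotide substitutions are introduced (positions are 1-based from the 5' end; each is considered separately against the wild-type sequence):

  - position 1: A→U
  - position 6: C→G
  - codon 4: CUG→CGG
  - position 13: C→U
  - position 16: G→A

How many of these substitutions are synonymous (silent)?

Codon 1: AUG (Met) → UUG (Leu) — missense.
Codon 2: GAC (Asp) → GAG (Glu) — missense.
Codon 4: CUG (Leu) → CGG (Arg) — missense.
Codon 5: CAG (Gln) → UAG (Stop) — nonsense.
Codon 6: GAA (Glu) → AAA (Lys) — missense.
Synonymous: 0 of 5.

0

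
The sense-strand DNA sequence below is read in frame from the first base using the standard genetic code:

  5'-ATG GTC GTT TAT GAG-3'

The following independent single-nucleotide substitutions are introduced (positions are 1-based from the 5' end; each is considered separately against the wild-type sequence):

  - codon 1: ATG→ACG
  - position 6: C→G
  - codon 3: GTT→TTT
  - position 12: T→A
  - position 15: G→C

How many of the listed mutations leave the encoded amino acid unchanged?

1

Codon 1: ATG (Met) → ACG (Thr) — missense.
Codon 2: GTC (Val) → GTG (Val) — synonymous.
Codon 3: GTT (Val) → TTT (Phe) — missense.
Codon 4: TAT (Tyr) → TAA (Stop) — nonsense.
Codon 5: GAG (Glu) → GAC (Asp) — missense.
Synonymous: 1 of 5.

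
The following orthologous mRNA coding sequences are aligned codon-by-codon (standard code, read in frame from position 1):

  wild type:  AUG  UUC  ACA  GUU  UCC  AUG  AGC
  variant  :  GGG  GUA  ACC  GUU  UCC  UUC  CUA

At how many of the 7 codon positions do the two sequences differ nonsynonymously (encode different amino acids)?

4

Codon 1: AUG Met / GGG Gly — nonsynonymous.
Codon 2: UUC Phe / GUA Val — nonsynonymous.
Codon 3: ACA Thr / ACC Thr — synonymous.
Codon 4: GUU Val / GUU Val — identical.
Codon 5: UCC Ser / UCC Ser — identical.
Codon 6: AUG Met / UUC Phe — nonsynonymous.
Codon 7: AGC Ser / CUA Leu — nonsynonymous.
Nonsynonymous differences: 4.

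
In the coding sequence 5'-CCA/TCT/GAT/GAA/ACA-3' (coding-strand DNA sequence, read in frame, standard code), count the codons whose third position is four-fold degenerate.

3

Codon 1 CCA (Pro): third position 4-fold.
Codon 2 TCT (Ser): third position 4-fold.
Codon 3 GAT (Asp): third position 2-fold.
Codon 4 GAA (Glu): third position 2-fold.
Codon 5 ACA (Thr): third position 4-fold.
Four-fold degenerate third positions: 3.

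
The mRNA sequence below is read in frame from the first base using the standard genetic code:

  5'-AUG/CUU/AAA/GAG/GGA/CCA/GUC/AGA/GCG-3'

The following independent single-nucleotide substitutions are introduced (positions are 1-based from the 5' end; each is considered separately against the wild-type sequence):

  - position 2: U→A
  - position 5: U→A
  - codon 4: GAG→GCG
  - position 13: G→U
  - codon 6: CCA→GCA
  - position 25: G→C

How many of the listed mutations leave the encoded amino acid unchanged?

0

Codon 1: AUG (Met) → AAG (Lys) — missense.
Codon 2: CUU (Leu) → CAU (His) — missense.
Codon 4: GAG (Glu) → GCG (Ala) — missense.
Codon 5: GGA (Gly) → UGA (Stop) — nonsense.
Codon 6: CCA (Pro) → GCA (Ala) — missense.
Codon 9: GCG (Ala) → CCG (Pro) — missense.
Synonymous: 0 of 6.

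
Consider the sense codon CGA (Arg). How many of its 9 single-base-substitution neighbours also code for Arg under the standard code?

Position 1: AGA → 1 synonymous.
Position 2: none → 0 synonymous.
Position 3: CGU, CGC, CGG → 3 synonymous.
Total: 1 + 0 + 3 = 4.

4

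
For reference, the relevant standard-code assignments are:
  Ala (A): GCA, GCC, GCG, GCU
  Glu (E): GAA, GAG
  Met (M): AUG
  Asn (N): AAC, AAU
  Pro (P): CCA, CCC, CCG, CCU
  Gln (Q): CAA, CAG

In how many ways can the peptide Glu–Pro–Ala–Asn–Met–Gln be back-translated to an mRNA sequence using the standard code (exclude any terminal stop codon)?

128

Glu: 2 codons.
Pro: 4 codons.
Ala: 4 codons.
Asn: 2 codons.
Met: 1 codon.
Gln: 2 codons.
2 × 4 × 4 × 2 × 1 × 2 = 128.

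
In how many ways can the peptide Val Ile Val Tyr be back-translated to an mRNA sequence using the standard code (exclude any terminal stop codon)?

Val: 4 codons.
Ile: 3 codons.
Val: 4 codons.
Tyr: 2 codons.
4 × 3 × 4 × 2 = 96.

96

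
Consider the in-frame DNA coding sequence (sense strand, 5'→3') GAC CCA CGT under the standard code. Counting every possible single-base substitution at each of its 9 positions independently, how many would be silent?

Codon 1 (GAC, Asp): 1 synonymous substitution.
Codon 2 (CCA, Pro): 3 synonymous substitutions.
Codon 3 (CGT, Arg): 3 synonymous substitutions.
Total: 1 + 3 + 3 = 7.

7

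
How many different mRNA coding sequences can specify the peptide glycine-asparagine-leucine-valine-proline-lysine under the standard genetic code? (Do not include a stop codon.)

1536

Gly: 4 codons.
Asn: 2 codons.
Leu: 6 codons.
Val: 4 codons.
Pro: 4 codons.
Lys: 2 codons.
4 × 2 × 6 × 4 × 4 × 2 = 1536.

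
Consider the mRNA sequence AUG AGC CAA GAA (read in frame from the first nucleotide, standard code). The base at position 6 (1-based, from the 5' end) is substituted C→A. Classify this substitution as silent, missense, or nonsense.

missense

Position 6 falls in codon 2: AGC → Ser.
After the substitution the codon is AGA → Arg.
Ser ≠ Arg, so this is a missense mutation.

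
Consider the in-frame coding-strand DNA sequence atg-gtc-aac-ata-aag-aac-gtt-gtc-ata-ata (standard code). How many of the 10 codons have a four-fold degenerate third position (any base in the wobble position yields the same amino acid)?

Codon 1 ATG (Met): third position 1-fold.
Codon 2 GTC (Val): third position 4-fold.
Codon 3 AAC (Asn): third position 2-fold.
Codon 4 ATA (Ile): third position 3-fold.
Codon 5 AAG (Lys): third position 2-fold.
Codon 6 AAC (Asn): third position 2-fold.
Codon 7 GTT (Val): third position 4-fold.
Codon 8 GTC (Val): third position 4-fold.
Codon 9 ATA (Ile): third position 3-fold.
Codon 10 ATA (Ile): third position 3-fold.
Four-fold degenerate third positions: 3.

3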